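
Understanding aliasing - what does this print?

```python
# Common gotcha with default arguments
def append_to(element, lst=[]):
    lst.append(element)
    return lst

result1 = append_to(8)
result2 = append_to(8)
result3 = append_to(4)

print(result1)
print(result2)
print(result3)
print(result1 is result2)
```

Key concept: mutable default argument gotcha.
Step by step:
`result1 = append_to(8)` → result1 = [8]
`result2 = append_to(8)` → result1 = [8, 8] (same object as result2); result2 = [8, 8] (same object as result1)
`result3 = append_to(4)` → result1 = [8, 8, 4] (same object as result2, result3); result2 = [8, 8, 4] (same object as result1, result3); result3 = [8, 8, 4] (same object as result1, result2)
`print(result1)` → prints [8, 8, 4]
`print(result2)` → prints [8, 8, 4]
`print(result3)` → prints [8, 8, 4]
`print(result1 is result2)` → prints True

Answer:
[8, 8, 4]
[8, 8, 4]
[8, 8, 4]
True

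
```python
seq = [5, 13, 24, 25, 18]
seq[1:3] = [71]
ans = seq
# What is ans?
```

Trace:
`seq = [5, 13, 24, 25, 18]` → seq = [5, 13, 24, 25, 18]
`seq[1:3] = [71]` → seq = [5, 71, 25, 18]
`ans = seq` → ans = [5, 71, 25, 18]
So ans = [5, 71, 25, 18]

Answer: [5, 71, 25, 18]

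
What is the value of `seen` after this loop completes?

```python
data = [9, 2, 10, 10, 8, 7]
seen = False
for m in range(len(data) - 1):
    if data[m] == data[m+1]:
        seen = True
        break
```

Check consecutive duplicates in [9, 2, 10, 10, 8, 7]
`seen` takes the values: False → True

Answer: True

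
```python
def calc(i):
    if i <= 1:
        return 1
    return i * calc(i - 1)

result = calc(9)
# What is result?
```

calc(9) = 9 * 8 * 7 * 6 * 5 * 4 * 3 * 2 * 1 = 362880

Answer: 362880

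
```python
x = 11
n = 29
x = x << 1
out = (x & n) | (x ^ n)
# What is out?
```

Trace:
`x = 11` → x = 11
`n = 29` → n = 29
`x = x << 1` → x = 22
`out = (x & n) | (x ^ n)` → out = 31
So out = 31

Answer: 31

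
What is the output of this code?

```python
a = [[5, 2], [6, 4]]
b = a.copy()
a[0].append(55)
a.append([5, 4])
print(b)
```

Key concept: shallow copy with nested lists.
Step by step:
`a = [[5, 2], [6, 4]]` → a = [[5, 2], [6, 4]]
`b = a.copy()` → b = [[5, 2], [6, 4]]
`a[0].append(55)` → a = [[5, 2, 55], [6, 4]]; b = [[5, 2, 55], [6, 4]]
`a.append([5, 4])` → a = [[5, 2, 55], [6, 4], [5, 4]]
`print(b)` → prints [[5, 2, 55], [6, 4]]

Answer: [[5, 2, 55], [6, 4]]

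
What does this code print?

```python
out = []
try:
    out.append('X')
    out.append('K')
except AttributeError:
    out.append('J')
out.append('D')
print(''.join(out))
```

Execution trace: 'X' (try body) → 'K' (try body, no exception) → 'D' (after the try/except). Output: XKD

Answer: XKD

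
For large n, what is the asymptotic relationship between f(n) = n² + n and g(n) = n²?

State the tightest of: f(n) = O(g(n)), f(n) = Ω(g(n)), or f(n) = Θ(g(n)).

n² + n vs n²: f(n) = Θ(g(n)) — they are asymptotically equivalent (lower-order n term is dominated).

Answer: f(n) = Θ(g(n)) — they are asymptotically equivalent (lower-order n term is dominated).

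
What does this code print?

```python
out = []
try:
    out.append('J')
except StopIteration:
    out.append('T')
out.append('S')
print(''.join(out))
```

Execution trace: 'J' (try body, no exception) → 'S' (after the try/except). Output: JS

Answer: JS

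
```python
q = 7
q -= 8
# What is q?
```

Trace:
`q = 7` → q = 7
`q -= 8` → q = -1
So q = -1

Answer: -1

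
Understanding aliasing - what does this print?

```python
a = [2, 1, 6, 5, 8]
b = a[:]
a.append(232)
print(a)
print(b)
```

Key concept: slice [:] creates copy.
Step by step:
`a = [2, 1, 6, 5, 8]` → a = [2, 1, 6, 5, 8]
`b = a[:]` → b = [2, 1, 6, 5, 8]
`a.append(232)` → a = [2, 1, 6, 5, 8, 232]
`print(a)` → prints [2, 1, 6, 5, 8, 232]
`print(b)` → prints [2, 1, 6, 5, 8]

Answer:
[2, 1, 6, 5, 8, 232]
[2, 1, 6, 5, 8]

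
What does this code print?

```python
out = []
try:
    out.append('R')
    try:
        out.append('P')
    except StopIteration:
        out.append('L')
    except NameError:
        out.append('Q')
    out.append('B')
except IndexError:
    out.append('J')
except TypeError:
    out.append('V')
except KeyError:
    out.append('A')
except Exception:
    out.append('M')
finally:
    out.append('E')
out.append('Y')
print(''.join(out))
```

Execution trace: 'R' (try body) → 'P' (inner try body, no exception) → 'B' (try body, no exception) → 'E' (finally) → 'Y' (after the try/except). Output: RPBEY

Answer: RPBEY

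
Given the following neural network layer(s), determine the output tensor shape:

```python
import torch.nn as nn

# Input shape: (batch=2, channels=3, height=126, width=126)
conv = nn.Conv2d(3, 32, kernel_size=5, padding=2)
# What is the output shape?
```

Input: (2, 3, 126, 126) -> Output: (2, 32, 126, 126)

Answer: (2, 32, 126, 126)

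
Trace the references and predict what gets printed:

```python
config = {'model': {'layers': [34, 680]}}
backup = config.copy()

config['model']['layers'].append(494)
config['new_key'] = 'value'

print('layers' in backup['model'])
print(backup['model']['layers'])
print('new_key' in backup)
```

Key concept: shallow copy gotcha with nested dict.
Step by step:
`config = {'model': {'layers': [34, 680]}}` → config = {'model': {'layers': [34, 680]}}
`backup = config.copy()` → backup = {'model': {'layers': [34, 680]}}
`config['model']['layers'].append(494)` → config = {'model': {'layers': [34, 680, 494]}}; backup = {'model': {'layers': [34, 680, 494]}}
`config['new_key'] = 'value'` → config = {'model': {'layers': [34, 680, 494]}, 'new_key': 'value'}
`print('layers' in backup['model'])` → prints True
`print(backup['model']['layers'])` → prints [34, 680, 494]
`print('new_key' in backup)` → prints False

Answer:
True
[34, 680, 494]
False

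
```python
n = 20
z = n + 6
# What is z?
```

Trace:
`n = 20` → n = 20
`z = n + 6` → z = 26
So z = 26

Answer: 26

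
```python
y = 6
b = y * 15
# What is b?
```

Trace:
`y = 6` → y = 6
`b = y * 15` → b = 90
So b = 90

Answer: 90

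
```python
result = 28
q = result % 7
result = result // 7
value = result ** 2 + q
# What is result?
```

Trace:
`result = 28` → result = 28
`q = result % 7` → q = 0
`result = result // 7` → result = 4
`value = result ** 2 + q` → value = 16
So result = 4

Answer: 4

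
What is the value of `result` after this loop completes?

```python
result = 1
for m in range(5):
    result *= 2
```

2^5 = 32
`result` takes the values: 1 → 2 → 4 → 8 → 16 → 32

Answer: 32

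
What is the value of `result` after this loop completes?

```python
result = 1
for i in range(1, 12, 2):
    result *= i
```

Product of 1, 3, 5, ... up to 11
`result` takes the values: 1 → 3 → 15 → 105 → 945 → 10395

Answer: 10395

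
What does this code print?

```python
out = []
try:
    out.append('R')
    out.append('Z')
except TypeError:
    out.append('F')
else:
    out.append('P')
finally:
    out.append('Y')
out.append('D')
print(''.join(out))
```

Execution trace: 'R' (try body) → 'Z' (try body, no exception) → 'P' (else) → 'Y' (finally) → 'D' (after the try/except). Output: RZPYD

Answer: RZPYD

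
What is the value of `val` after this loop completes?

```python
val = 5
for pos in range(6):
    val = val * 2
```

Multiply by 2, 6 times: 5 * 2^6 = 320
`val` takes the values: 5 → 10 → 20 → 40 → 80 → 160 → 320

Answer: 320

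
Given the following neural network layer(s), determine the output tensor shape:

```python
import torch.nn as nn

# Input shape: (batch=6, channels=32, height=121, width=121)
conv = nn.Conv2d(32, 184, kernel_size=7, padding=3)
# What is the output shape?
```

Input: (6, 32, 121, 121) -> Output: (6, 184, 121, 121)

Answer: (6, 184, 121, 121)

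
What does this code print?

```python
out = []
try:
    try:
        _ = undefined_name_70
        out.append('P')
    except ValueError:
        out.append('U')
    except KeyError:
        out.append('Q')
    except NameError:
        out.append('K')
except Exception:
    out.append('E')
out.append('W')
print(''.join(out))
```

Execution trace: 'K' (inner except NameError) → 'W' (after the try/except). Output: KW

Answer: KW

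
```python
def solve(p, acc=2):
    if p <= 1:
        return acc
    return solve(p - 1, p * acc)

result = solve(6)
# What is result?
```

Accumulator trace (n, acc): (6, 2) -> (5, 12) -> (4, 60) -> (3, 240) -> (2, 720) -> (1, 1440) -> return 1440

Answer: 1440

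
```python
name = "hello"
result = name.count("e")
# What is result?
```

Trace:
`name = "hello"` → name = 'hello'
`result = name.count("e")` → result = 1
So result = 1

Answer: 1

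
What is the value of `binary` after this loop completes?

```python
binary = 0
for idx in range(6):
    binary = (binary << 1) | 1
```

Build 6 consecutive 1-bits: 0b111111
`binary` takes the values: 0 → 1 → 3 → 7 → 15 → 31 → 63

Answer: 63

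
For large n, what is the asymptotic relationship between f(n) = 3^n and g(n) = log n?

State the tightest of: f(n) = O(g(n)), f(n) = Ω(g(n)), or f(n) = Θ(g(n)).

3^n vs log n: f(n) = Ω(g(n)) but not O(g(n)) — 3^n grows strictly faster than log n.

Answer: f(n) = Ω(g(n)) but not O(g(n)) — 3^n grows strictly faster than log n.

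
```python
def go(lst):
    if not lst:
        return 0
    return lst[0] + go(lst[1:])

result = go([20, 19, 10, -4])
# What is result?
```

20 + 19 + 10 + (-4) + 0 = 45

Answer: 45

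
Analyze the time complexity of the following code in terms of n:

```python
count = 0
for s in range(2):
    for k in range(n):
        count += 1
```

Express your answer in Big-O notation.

Each loop level contributes: 1 × n. Multiplying the contributions gives O(n).

Answer: O(n)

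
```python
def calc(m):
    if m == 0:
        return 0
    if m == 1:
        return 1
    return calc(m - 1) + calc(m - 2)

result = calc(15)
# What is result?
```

Build up from base cases: calc(0)=0, calc(1)=1, calc(2)=1, calc(3)=2, calc(4)=3, calc(5)=5, calc(6)=8, ..., calc(15)=610

Answer: 610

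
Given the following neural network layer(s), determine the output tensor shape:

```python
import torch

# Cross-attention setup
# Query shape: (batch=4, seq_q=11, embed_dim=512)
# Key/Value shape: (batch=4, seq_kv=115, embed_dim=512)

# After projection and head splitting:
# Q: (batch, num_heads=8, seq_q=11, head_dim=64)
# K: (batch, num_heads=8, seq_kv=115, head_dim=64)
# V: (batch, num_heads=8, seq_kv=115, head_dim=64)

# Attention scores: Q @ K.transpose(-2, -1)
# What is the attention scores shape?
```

Input: (4, 11, 512) -> Output: (4, 8, 11, 115)

Answer: (4, 8, 11, 115)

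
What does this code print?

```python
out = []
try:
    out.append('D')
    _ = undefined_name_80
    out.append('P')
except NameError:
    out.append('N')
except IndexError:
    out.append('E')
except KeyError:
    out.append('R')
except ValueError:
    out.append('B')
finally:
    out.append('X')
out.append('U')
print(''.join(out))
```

Execution trace: 'D' (try body) → 'N' (except NameError) → 'X' (finally) → 'U' (after the try/except). Output: DNXU

Answer: DNXU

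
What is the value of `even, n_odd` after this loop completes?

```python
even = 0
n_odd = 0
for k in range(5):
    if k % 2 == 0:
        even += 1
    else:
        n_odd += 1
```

Count evens and odds in range(5)
`even, n_odd` takes the values: (0, 0) → (1, 0) → (1, 1) → (2, 1) → (2, 2) → (3, 2)

Answer: 3, 2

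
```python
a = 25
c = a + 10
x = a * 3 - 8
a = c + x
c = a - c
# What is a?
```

Trace:
`a = 25` → a = 25
`c = a + 10` → c = 35
`x = a * 3 - 8` → x = 67
`a = c + x` → a = 102
`c = a - c` → c = 67
So a = 102

Answer: 102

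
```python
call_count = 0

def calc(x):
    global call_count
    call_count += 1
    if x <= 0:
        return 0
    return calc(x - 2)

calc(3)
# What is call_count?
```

Linear recursion stepping by 2: 3 calls from x=3 down to ≤0.

Answer: 3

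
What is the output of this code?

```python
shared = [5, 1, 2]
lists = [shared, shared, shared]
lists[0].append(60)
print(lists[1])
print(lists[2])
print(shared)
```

Key concept: list of same reference.
Step by step:
`shared = [5, 1, 2]` → shared = [5, 1, 2]
`lists = [shared, shared, shared]` → lists = [[5, 1, 2], [5, 1, 2], [5, 1, 2]]
`lists[0].append(60)` → shared = [5, 1, 2, 60]; lists = [[5, 1, 2, 60], [5, 1, 2, 60], [5, 1, 2, 60]]
`print(lists[1])` → prints [5, 1, 2, 60]
`print(lists[2])` → prints [5, 1, 2, 60]
`print(shared)` → prints [5, 1, 2, 60]

Answer:
[5, 1, 2, 60]
[5, 1, 2, 60]
[5, 1, 2, 60]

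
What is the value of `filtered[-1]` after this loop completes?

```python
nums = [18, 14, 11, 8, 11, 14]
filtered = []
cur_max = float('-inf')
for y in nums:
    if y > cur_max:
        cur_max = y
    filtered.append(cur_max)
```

Running max ends at 18
`filtered` takes the values: [] → [18] → [18, 18] → [18, 18, 18] → [18, 18, 18, 18] → [18, 18, 18, 18, 18] → [18, 18, 18, 18, 18, 18]
So `filtered[-1]` = 18

Answer: 18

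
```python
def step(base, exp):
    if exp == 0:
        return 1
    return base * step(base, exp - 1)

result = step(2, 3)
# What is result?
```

step(2, 3) = 2 * 2 * 2 = 8

Answer: 8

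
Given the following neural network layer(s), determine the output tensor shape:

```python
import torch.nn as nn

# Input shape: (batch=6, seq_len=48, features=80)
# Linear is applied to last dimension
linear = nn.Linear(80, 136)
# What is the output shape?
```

Input: (6, 48, 80) -> Output: (6, 48, 136)

Answer: (6, 48, 136)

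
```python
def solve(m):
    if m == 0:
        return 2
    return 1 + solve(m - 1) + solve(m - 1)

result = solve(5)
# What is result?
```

solve(m) = 1 + 2·solve(m-1), solve(0)=2. Closed form: (2+1)·2^5 - 1 = 95.

Answer: 95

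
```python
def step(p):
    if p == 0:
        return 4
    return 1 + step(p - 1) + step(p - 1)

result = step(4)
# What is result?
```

step(p) = 1 + 2·step(p-1), step(0)=4. Closed form: (4+1)·2^4 - 1 = 79.

Answer: 79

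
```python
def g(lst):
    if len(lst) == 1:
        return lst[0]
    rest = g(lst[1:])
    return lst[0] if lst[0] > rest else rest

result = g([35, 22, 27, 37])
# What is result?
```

Recursive max over [35, 22, 27, 37] = 37

Answer: 37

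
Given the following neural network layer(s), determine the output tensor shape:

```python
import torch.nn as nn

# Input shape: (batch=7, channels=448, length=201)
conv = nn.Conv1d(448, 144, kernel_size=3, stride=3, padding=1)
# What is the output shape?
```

Input: (7, 448, 201) -> Output: (7, 144, 67)

Answer: (7, 144, 67)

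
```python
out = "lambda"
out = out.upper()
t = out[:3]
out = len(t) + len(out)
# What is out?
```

Trace:
`out = "lambda"` → out = 'lambda'
`out = out.upper()` → out = 'LAMBDA'
`t = out[:3]` → t = 'LAM'
`out = len(t) + len(out)` → out = 9
So out = 9

Answer: 9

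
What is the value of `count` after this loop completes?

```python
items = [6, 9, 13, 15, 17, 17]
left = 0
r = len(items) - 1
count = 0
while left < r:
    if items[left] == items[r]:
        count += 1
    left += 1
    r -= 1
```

Count matching pairs from ends
`count` takes the values: 0

Answer: 0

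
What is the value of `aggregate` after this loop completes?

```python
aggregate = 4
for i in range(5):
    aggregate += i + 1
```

Start at 4, add 1 to 5 = 19
`aggregate` takes the values: 4 → 5 → 7 → 10 → 14 → 19

Answer: 19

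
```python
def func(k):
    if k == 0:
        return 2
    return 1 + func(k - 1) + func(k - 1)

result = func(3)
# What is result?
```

func(k) = 1 + 2·func(k-1), func(0)=2. Closed form: (2+1)·2^3 - 1 = 23.

Answer: 23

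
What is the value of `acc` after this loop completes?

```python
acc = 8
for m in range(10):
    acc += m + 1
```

Start at 8, add 1 to 10 = 63
`acc` takes the values: 8 → 9 → 11 → 14 → 18 → 23 → 29 → 36 → 44 → 53 → 63

Answer: 63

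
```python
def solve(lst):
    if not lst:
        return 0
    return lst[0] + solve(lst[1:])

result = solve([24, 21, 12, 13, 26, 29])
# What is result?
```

24 + 21 + 12 + 13 + 26 + 29 + 0 = 125

Answer: 125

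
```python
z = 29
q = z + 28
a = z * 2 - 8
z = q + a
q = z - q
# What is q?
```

Trace:
`z = 29` → z = 29
`q = z + 28` → q = 57
`a = z * 2 - 8` → a = 50
`z = q + a` → z = 107
`q = z - q` → q = 50
So q = 50

Answer: 50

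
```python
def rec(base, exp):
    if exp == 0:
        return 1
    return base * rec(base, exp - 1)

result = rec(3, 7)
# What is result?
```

rec(3, 7) = 3 * 3 * 3 * 3 * 3 * 3 * 3 = 2187

Answer: 2187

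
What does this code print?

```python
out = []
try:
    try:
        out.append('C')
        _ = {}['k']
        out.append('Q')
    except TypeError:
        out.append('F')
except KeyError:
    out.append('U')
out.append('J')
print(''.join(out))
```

Execution trace: 'C' (inner try body) → 'U' (outer except KeyError) → 'J' (after the try/except). Output: CUJ

Answer: CUJ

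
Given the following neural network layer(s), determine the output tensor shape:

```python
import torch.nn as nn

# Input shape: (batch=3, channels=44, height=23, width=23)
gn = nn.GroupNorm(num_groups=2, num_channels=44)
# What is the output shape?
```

Input: (3, 44, 23, 23) -> Output: (3, 44, 23, 23)

Answer: (3, 44, 23, 23)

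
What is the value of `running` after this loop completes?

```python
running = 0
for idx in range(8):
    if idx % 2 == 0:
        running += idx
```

Sum of even numbers 0 to 7
`running` takes the values: 0 → 2 → 6 → 12

Answer: 12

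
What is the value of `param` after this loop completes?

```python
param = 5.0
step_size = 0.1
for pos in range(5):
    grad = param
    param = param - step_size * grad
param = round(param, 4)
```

Gradient descent: w = 5.0 * (1 - 0.1)^5
`param` takes the values: 5.0 → 4.5 → 4.05 → 3.645 → 3.2805 → 2.95245 → 2.9524

Answer: 2.9524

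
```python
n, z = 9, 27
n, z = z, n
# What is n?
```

Trace:
`n, z = 9, 27` → n = 9; z = 27
`n, z = z, n` → n = 27; z = 9
So n = 27

Answer: 27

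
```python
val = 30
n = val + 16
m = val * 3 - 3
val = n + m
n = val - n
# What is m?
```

Trace:
`val = 30` → val = 30
`n = val + 16` → n = 46
`m = val * 3 - 3` → m = 87
`val = n + m` → val = 133
`n = val - n` → n = 87
So m = 87

Answer: 87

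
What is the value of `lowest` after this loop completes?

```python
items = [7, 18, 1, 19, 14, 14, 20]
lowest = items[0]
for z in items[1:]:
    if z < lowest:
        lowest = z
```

Minimum of [7, 18, 1, 19, 14, 14, 20]
`lowest` takes the values: 7 → 1

Answer: 1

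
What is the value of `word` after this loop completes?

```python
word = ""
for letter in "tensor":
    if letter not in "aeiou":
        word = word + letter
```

Remove vowels from 'tensor'
`word` takes the values: "" → "t" → "tn" → "tns" → "tnsr"

Answer: "tnsr"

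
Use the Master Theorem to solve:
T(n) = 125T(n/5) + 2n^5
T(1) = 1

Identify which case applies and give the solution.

a=125, b=5, f(n)=2n^5. log_5(125) = 3. Since c=5 > 3 and the regularity condition holds (125(n/5)^5 = (125/5^5)n^5 with 125/5^5 < 1), Case 3 applies: T(n) = Θ(f(n)) = O(n^5).

Answer: O(n^5) - Case 3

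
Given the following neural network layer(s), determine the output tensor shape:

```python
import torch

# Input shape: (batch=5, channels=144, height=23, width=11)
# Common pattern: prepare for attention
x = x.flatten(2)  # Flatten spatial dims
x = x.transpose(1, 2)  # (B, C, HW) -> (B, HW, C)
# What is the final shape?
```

Input: (5, 144, 23, 11) -> after flatten(2): (5, 144, 253) -> Output: (5, 253, 144)

Answer: (5, 253, 144)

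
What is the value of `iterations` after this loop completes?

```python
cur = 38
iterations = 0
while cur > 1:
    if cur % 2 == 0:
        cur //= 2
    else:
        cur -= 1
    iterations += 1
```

Steps to reduce 38 to 1
`iterations` takes the values: 0 → 1 → 2 → 3 → 4 → 5 → 6 → 7

Answer: 7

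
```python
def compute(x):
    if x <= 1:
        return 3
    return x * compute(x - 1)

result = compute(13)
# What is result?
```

compute(13) = 13 * 12 * 11 * 10 * 9 * 8 * 7 * 6 * 5 * 4 * 3 * 2 * 3 = 18681062400

Answer: 18681062400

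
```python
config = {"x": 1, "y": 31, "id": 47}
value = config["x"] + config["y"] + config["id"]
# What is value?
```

Trace:
`config = {"x": 1, "y": 31, "id": 47}` → config = {'x': 1, 'y': 31, 'id': 47}
`value = config["x"] + config["y"] + config["id"]` → value = 79
So value = 79

Answer: 79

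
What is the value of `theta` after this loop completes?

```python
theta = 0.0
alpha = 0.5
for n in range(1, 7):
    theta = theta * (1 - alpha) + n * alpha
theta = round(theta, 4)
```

Moving average with lr=0.5
`theta` takes the values: 0.0 → 0.5 → 1.25 → 2.125 → 3.0625 → 4.03125 → 5.015625 → 5.0156

Answer: 5.0156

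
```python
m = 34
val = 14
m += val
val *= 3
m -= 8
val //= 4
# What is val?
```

Trace:
`m = 34` → m = 34
`val = 14` → val = 14
`m += val` → m = 48
`val *= 3` → val = 42
`m -= 8` → m = 40
`val //= 4` → val = 10
So val = 10

Answer: 10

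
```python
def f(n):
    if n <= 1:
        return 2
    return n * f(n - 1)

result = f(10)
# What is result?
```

f(10) = 10 * 9 * 8 * 7 * 6 * 5 * 4 * 3 * 2 * 2 = 7257600

Answer: 7257600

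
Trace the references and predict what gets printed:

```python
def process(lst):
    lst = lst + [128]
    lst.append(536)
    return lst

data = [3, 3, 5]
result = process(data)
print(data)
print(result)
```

Key concept: rebinding parameter vs mutation.
Step by step:
`data = [3, 3, 5]` → data = [3, 3, 5]
`result = process(data)` → result = [3, 3, 5, 128, 536]
`print(data)` → prints [3, 3, 5]
`print(result)` → prints [3, 3, 5, 128, 536]

Answer:
[3, 3, 5]
[3, 3, 5, 128, 536]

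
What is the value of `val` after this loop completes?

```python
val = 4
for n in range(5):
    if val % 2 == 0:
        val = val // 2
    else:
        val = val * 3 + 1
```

Collatz-style transformation from 4
`val` takes the values: 4 → 2 → 1 → 4 → 2 → 1

Answer: 1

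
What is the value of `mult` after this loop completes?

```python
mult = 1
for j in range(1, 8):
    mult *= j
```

7! = 5040
`mult` takes the values: 1 → 2 → 6 → 24 → 120 → 720 → 5040

Answer: 5040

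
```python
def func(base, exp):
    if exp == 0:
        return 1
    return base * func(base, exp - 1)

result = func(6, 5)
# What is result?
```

func(6, 5) = 6 * 6 * 6 * 6 * 6 = 7776

Answer: 7776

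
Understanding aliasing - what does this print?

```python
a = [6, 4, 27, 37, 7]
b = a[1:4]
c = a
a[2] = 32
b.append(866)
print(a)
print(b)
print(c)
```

Key concept: slice vs alias.
Step by step:
`a = [6, 4, 27, 37, 7]` → a = [6, 4, 27, 37, 7]
`b = a[1:4]` → b = [4, 27, 37]
`c = a` → c = [6, 4, 27, 37, 7] (same object as a)
`a[2] = 32` → a = [6, 4, 32, 37, 7] (same object as c); c = [6, 4, 32, 37, 7] (same object as a)
`b.append(866)` → b = [4, 27, 37, 866]
`print(a)` → prints [6, 4, 32, 37, 7]
`print(b)` → prints [4, 27, 37, 866]
`print(c)` → prints [6, 4, 32, 37, 7]

Answer:
[6, 4, 32, 37, 7]
[4, 27, 37, 866]
[6, 4, 32, 37, 7]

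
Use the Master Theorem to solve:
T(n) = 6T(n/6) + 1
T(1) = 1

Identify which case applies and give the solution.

a=6, b=6, f(n)=1. log_6(6) = 1. Since c=0 < 1, Case 1 applies: T(n) = Θ(n^log_b(a)) = O(n).

Answer: O(n) - Case 1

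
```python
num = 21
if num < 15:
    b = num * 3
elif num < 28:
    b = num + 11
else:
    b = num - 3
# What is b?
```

Trace:
`num = 21` → num = 21
`if num < 15: ...` → num < 15 is False, num < 28 is True → b = 32
So b = 32

Answer: 32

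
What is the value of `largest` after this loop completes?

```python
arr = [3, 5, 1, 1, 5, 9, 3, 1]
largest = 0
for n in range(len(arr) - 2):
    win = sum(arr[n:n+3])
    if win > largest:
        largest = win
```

Max sum of 3-element window in [3, 5, 1, 1, 5, 9, 3, 1]
`largest` takes the values: 0 → 9 → 15 → 17

Answer: 17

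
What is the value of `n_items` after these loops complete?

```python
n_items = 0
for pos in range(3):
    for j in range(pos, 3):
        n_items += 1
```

Upper triangle: 3 + 2 + ... + 1
`n_items` takes the values: 0 → 1 → 2 → 3 → 4 → 5 → 6

Answer: 6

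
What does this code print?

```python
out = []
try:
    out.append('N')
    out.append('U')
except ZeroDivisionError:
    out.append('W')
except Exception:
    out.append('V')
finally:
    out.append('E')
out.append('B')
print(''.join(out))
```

Execution trace: 'N' (try body) → 'U' (try body, no exception) → 'E' (finally) → 'B' (after the try/except). Output: NUEB

Answer: NUEB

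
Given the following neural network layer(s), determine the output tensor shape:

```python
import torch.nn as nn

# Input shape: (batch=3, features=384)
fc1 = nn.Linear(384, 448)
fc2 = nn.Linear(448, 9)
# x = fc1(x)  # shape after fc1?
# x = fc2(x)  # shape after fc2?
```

Input: (3, 384) -> after fc1: (3, 448) -> Output: (3, 9)

Answer: (3, 9)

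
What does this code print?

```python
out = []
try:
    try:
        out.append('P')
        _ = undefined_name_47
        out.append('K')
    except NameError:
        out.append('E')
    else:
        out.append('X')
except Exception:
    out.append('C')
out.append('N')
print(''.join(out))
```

Execution trace: 'P' (inner try body) → 'E' (inner except NameError) → 'N' (after the try/except). Output: PEN

Answer: PEN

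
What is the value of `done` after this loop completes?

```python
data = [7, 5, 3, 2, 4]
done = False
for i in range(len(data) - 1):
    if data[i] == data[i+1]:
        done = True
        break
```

Check consecutive duplicates in [7, 5, 3, 2, 4]
`done` takes the values: False

Answer: False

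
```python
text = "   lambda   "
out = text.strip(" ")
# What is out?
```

Trace:
`text = "   lambda   "` → text = '   lambda   '
`out = text.strip(" ")` → out = 'lambda'
So out = 'lambda'

Answer: 'lambda'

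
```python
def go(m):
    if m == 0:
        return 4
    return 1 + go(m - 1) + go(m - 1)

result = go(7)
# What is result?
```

go(m) = 1 + 2·go(m-1), go(0)=4. Closed form: (4+1)·2^7 - 1 = 639.

Answer: 639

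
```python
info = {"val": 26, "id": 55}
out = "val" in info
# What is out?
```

Trace:
`info = {"val": 26, "id": 55}` → info = {'val': 26, 'id': 55}
`out = "val" in info` → out = True
So out = True

Answer: True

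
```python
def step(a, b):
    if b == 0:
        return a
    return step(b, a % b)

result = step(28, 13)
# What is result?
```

step(28, 13) -> step(13, 2) -> step(2, 1) -> step(1, 0) -> 1

Answer: 1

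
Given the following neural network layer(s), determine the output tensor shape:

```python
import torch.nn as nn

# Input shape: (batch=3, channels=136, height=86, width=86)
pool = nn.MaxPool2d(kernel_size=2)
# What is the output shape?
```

Input: (3, 136, 86, 86) -> Output: (3, 136, 43, 43)

Answer: (3, 136, 43, 43)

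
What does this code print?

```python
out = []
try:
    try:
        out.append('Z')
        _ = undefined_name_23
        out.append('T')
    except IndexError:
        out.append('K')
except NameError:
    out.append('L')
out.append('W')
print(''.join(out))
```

Execution trace: 'Z' (try body) → 'L' (outer except NameError) → 'W' (after the try/except). Output: ZLW

Answer: ZLW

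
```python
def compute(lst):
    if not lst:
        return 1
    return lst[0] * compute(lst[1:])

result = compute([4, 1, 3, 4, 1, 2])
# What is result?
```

Product over [4, 1, 3, 4, 1, 2] = 4 * 1 * 3 * 4 * 1 * 2 = 96

Answer: 96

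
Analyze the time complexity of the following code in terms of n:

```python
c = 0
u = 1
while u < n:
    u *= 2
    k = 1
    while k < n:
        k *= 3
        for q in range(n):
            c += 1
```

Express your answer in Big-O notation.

Each loop level contributes: log n × log n × n. Multiplying the contributions gives O(n log² n).

Answer: O(n log² n)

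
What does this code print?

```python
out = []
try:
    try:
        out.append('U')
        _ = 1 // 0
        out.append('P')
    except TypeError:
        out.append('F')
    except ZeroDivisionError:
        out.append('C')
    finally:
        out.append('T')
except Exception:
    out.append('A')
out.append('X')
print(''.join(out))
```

Execution trace: 'U' (inner try body) → 'C' (inner except ZeroDivisionError) → 'T' (inner finally) → 'X' (after the try/except). Output: UCTX

Answer: UCTX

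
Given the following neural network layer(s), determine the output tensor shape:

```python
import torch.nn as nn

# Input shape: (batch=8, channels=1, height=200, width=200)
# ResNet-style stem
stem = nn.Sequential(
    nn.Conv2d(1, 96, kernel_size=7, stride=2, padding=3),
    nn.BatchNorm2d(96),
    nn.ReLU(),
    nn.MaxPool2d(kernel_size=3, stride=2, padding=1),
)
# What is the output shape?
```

Input: (8, 1, 200, 200) -> after Conv2d 7x7 stride=2: (8, 96, 100, 100) -> Output: (8, 96, 50, 50)

Answer: (8, 96, 50, 50)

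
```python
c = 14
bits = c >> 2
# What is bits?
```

Trace:
`c = 14` → c = 14
`bits = c >> 2` → bits = 3
So bits = 3

Answer: 3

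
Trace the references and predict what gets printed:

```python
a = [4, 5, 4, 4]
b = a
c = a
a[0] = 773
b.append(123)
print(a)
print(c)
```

Key concept: multiple aliases.
Step by step:
`a = [4, 5, 4, 4]` → a = [4, 5, 4, 4]
`b = a` → b = [4, 5, 4, 4] (same object as a)
`c = a` → c = [4, 5, 4, 4] (same object as a, b)
`a[0] = 773` → a = [773, 5, 4, 4] (same object as b, c); b = [773, 5, 4, 4] (same object as a, c); c = [773, 5, 4, 4] (same object as a, b)
`b.append(123)` → a = [773, 5, 4, 4, 123] (same object as b, c); b = [773, 5, 4, 4, 123] (same object as a, c); c = [773, 5, 4, 4, 123] (same object as a, b)
`print(a)` → prints [773, 5, 4, 4, 123]
`print(c)` → prints [773, 5, 4, 4, 123]

Answer:
[773, 5, 4, 4, 123]
[773, 5, 4, 4, 123]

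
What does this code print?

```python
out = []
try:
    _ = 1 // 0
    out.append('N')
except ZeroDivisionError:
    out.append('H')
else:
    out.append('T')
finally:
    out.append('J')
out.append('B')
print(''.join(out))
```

Execution trace: 'H' (except ZeroDivisionError) → 'J' (finally) → 'B' (after the try/except). Output: HJB

Answer: HJB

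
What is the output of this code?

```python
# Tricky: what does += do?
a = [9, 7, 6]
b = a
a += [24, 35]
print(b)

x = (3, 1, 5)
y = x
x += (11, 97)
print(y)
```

Key concept: += behavior differs for mutable vs immutable.
Step by step:
`a = [9, 7, 6]` → a = [9, 7, 6]
`b = a` → b = [9, 7, 6] (same object as a)
`a += [24, 35]` → a = [9, 7, 6, 24, 35] (same object as b); b = [9, 7, 6, 24, 35] (same object as a)
`print(b)` → prints [9, 7, 6, 24, 35]
`x = (3, 1, 5)` → x = (3, 1, 5)
`y = x` → y = (3, 1, 5)
`x += (11, 97)` → x = (3, 1, 5, 11, 97)
`print(y)` → prints (3, 1, 5)

Answer:
[9, 7, 6, 24, 35]
(3, 1, 5)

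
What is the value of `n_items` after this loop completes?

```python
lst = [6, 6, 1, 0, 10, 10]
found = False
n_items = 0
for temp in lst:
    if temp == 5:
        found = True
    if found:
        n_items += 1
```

Count elements after first 5 in [6, 6, 1, 0, 10, 10]
`n_items` takes the values: 0

Answer: 0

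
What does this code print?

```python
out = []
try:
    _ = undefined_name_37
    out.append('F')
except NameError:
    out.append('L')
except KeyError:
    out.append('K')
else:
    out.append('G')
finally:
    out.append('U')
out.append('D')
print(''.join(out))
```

Execution trace: 'L' (except NameError) → 'U' (finally) → 'D' (after the try/except). Output: LUD

Answer: LUD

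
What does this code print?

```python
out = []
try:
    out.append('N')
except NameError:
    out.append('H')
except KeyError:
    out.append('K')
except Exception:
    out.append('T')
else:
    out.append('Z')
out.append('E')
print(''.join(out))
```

Execution trace: 'N' (try body, no exception) → 'Z' (else) → 'E' (after the try/except). Output: NZE

Answer: NZE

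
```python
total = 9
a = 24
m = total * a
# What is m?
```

Trace:
`total = 9` → total = 9
`a = 24` → a = 24
`m = total * a` → m = 216
So m = 216

Answer: 216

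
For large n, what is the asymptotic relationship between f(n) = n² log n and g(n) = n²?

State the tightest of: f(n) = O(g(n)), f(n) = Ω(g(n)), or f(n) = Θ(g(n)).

n² log n vs n²: f(n) = Ω(g(n)) but not O(g(n)) — n² log n grows strictly faster than n².

Answer: f(n) = Ω(g(n)) but not O(g(n)) — n² log n grows strictly faster than n².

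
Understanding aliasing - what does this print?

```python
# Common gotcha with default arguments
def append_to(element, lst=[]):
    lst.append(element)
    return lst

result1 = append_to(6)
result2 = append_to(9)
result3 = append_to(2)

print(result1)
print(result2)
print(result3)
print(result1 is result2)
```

Key concept: mutable default argument gotcha.
Step by step:
`result1 = append_to(6)` → result1 = [6]
`result2 = append_to(9)` → result1 = [6, 9] (same object as result2); result2 = [6, 9] (same object as result1)
`result3 = append_to(2)` → result1 = [6, 9, 2] (same object as result2, result3); result2 = [6, 9, 2] (same object as result1, result3); result3 = [6, 9, 2] (same object as result1, result2)
`print(result1)` → prints [6, 9, 2]
`print(result2)` → prints [6, 9, 2]
`print(result3)` → prints [6, 9, 2]
`print(result1 is result2)` → prints True

Answer:
[6, 9, 2]
[6, 9, 2]
[6, 9, 2]
True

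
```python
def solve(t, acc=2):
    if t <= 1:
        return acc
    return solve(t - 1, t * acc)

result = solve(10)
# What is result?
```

Accumulator trace (n, acc): (10, 2) -> (9, 20) -> (8, 180) -> (7, 1440) -> (6, 10080) -> (5, 60480) -> (4, 302400) -> (3, 1209600) -> (2, 3628800) -> (1, 7257600) -> return 7257600

Answer: 7257600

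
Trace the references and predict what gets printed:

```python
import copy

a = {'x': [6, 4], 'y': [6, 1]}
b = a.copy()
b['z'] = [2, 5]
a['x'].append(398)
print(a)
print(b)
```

Key concept: shallow copy of dict with mutable values.
Step by step:
`a = {'x': [6, 4], 'y': [6, 1]}` → a = {'x': [6, 4], 'y': [6, 1]}
`b = a.copy()` → b = {'x': [6, 4], 'y': [6, 1]}
`b['z'] = [2, 5]` → b = {'x': [6, 4], 'y': [6, 1], 'z': [2, 5]}
`a['x'].append(398)` → a = {'x': [6, 4, 398], 'y': [6, 1]}; b = {'x': [6, 4, 398], 'y': [6, 1], 'z': [2, 5]}
`print(a)` → prints {'x': [6, 4, 398], 'y': [6, 1]}
`print(b)` → prints {'x': [6, 4, 398], 'y': [6, 1], 'z': [2, 5]}

Answer:
{'x': [6, 4, 398], 'y': [6, 1]}
{'x': [6, 4, 398], 'y': [6, 1], 'z': [2, 5]}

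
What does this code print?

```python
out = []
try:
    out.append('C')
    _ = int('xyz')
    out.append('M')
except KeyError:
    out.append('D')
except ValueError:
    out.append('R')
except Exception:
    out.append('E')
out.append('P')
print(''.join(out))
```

Execution trace: 'C' (try body) → 'R' (except ValueError) → 'P' (after the try/except). Output: CRP

Answer: CRP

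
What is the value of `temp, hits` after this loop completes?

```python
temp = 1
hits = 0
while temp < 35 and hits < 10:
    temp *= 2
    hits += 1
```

Double until >= 35 or 10 iterations
`temp, hits` takes the values: (1, 0) → (2, 0) → (2, 1) → (4, 1) → (4, 2) → (8, 2) → (8, 3) → (16, 3) → (16, 4) → (32, 4) → (32, 5) → (64, 5) → (64, 6)

Answer: 64, 6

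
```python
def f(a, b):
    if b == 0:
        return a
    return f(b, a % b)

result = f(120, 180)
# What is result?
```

f(120, 180) -> f(180, 120) -> f(120, 60) -> f(60, 0) -> 60

Answer: 60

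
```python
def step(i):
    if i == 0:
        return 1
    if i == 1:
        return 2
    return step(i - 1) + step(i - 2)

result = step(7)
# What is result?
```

Build up from base cases: step(0)=1, step(1)=2, step(2)=3, step(3)=5, step(4)=8, step(5)=13, step(6)=21, ..., step(7)=34

Answer: 34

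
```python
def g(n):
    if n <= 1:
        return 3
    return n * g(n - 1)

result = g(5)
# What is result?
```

g(5) = 5 * 4 * 3 * 2 * 3 = 360

Answer: 360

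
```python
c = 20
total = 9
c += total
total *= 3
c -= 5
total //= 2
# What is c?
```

Trace:
`c = 20` → c = 20
`total = 9` → total = 9
`c += total` → c = 29
`total *= 3` → total = 27
`c -= 5` → c = 24
`total //= 2` → total = 13
So c = 24

Answer: 24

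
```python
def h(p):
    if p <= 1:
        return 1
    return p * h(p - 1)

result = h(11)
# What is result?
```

h(11) = 11 * 10 * 9 * 8 * 7 * 6 * 5 * 4 * 3 * 2 * 1 = 39916800

Answer: 39916800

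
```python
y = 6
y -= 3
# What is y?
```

Trace:
`y = 6` → y = 6
`y -= 3` → y = 3
So y = 3

Answer: 3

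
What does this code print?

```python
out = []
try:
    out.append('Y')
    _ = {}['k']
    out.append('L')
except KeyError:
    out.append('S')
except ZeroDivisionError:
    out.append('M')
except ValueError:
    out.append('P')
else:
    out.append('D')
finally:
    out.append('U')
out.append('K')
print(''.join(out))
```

Execution trace: 'Y' (try body) → 'S' (except KeyError) → 'U' (finally) → 'K' (after the try/except). Output: YSUK

Answer: YSUK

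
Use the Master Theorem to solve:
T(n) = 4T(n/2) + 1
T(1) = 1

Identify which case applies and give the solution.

a=4, b=2, f(n)=1. log_2(4) = 2. Since c=0 < 2, Case 1 applies: T(n) = Θ(n^log_b(a)) = O(n^2).

Answer: O(n^2) - Case 1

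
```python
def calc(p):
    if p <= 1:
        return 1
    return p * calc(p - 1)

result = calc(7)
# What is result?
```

calc(7) = 7 * 6 * 5 * 4 * 3 * 2 * 1 = 5040

Answer: 5040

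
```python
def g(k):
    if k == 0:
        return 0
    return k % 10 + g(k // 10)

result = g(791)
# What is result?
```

Sum of digits of 791: 1 + 9 + 7 = 17

Answer: 17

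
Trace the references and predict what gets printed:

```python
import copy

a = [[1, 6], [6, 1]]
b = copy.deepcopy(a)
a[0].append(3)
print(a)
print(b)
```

Key concept: deep copy is fully independent.
Step by step:
`a = [[1, 6], [6, 1]]` → a = [[1, 6], [6, 1]]
`b = copy.deepcopy(a)` → b = [[1, 6], [6, 1]]
`a[0].append(3)` → a = [[1, 6, 3], [6, 1]]
`print(a)` → prints [[1, 6, 3], [6, 1]]
`print(b)` → prints [[1, 6], [6, 1]]

Answer:
[[1, 6, 3], [6, 1]]
[[1, 6], [6, 1]]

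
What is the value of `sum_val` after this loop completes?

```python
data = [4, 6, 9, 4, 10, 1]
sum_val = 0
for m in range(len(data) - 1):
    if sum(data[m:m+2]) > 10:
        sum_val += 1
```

Count windows with sum > 10
`sum_val` takes the values: 0 → 1 → 2 → 3 → 4

Answer: 4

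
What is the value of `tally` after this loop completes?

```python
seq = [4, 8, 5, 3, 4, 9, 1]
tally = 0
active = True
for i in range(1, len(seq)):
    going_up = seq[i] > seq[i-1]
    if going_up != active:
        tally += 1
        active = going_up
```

Count direction changes in [4, 8, 5, 3, 4, 9, 1]
`tally` takes the values: 0 → 1 → 2 → 3

Answer: 3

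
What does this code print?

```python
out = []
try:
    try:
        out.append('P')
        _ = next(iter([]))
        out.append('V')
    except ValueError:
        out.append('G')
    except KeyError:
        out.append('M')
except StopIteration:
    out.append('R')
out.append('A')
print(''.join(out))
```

Execution trace: 'P' (try body) → 'R' (outer except StopIteration) → 'A' (after the try/except). Output: PRA

Answer: PRA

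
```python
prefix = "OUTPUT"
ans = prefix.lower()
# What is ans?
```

Trace:
`prefix = "OUTPUT"` → prefix = 'OUTPUT'
`ans = prefix.lower()` → ans = 'output'
So ans = 'output'

Answer: 'output'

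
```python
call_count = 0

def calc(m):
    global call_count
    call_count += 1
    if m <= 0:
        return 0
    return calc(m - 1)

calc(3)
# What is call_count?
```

Linear recursion stepping by 1: 4 calls from m=3 down to ≤0.

Answer: 4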